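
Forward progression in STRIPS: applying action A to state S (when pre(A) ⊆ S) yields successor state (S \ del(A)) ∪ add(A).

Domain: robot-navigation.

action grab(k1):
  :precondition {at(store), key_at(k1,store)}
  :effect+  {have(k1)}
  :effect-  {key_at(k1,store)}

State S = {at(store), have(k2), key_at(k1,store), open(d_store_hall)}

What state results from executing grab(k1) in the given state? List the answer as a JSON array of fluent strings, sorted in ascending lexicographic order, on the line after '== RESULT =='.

Progress:
  pre ⊆ S: {at(store), key_at(k1,store)} ⊆ S  — applicable
  S \ del = {at(store), have(k2), open(d_store_hall)}
  ∪ add   = {at(store), have(k1), have(k2), open(d_store_hall)}

== RESULT ==
["at(store)", "have(k1)", "have(k2)", "open(d_store_hall)"]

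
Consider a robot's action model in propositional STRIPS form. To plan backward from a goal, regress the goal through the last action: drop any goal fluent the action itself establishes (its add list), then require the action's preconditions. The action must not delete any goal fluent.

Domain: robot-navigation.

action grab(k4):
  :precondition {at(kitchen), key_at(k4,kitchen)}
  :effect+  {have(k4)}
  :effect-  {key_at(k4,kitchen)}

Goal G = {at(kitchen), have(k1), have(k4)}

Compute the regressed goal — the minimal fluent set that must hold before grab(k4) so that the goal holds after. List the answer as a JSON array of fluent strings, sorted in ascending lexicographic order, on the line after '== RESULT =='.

Regress:
  G ∩ del = {}  (empty — regression defined)
  G \ add = {at(kitchen), have(k1), have(k4)} \ {have(k4)} = {at(kitchen), have(k1)}
  ∪ pre   = {at(kitchen), have(k1)} ∪ {at(kitchen), key_at(k4,kitchen)}
          = {at(kitchen), have(k1), key_at(k4,kitchen)}

== RESULT ==
["at(kitchen)", "have(k1)", "key_at(k4,kitchen)"]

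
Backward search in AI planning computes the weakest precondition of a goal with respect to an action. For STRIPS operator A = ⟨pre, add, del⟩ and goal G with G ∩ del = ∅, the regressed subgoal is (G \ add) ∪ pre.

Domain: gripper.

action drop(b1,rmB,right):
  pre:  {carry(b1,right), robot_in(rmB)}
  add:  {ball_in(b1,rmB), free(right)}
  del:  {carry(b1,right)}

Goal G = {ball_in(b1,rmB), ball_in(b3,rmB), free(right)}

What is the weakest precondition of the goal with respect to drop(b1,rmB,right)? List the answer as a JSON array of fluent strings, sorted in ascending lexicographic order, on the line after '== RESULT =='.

Regress:
  G ∩ del = {}  (empty — regression defined)
  G \ add = {ball_in(b1,rmB), ball_in(b3,rmB), free(right)} \ {ball_in(b1,rmB), free(right)} = {ball_in(b3,rmB)}
  ∪ pre   = {ball_in(b3,rmB)} ∪ {carry(b1,right), robot_in(rmB)}
          = {ball_in(b3,rmB), carry(b1,right), robot_in(rmB)}

== RESULT ==
["ball_in(b3,rmB)", "carry(b1,right)", "robot_in(rmB)"]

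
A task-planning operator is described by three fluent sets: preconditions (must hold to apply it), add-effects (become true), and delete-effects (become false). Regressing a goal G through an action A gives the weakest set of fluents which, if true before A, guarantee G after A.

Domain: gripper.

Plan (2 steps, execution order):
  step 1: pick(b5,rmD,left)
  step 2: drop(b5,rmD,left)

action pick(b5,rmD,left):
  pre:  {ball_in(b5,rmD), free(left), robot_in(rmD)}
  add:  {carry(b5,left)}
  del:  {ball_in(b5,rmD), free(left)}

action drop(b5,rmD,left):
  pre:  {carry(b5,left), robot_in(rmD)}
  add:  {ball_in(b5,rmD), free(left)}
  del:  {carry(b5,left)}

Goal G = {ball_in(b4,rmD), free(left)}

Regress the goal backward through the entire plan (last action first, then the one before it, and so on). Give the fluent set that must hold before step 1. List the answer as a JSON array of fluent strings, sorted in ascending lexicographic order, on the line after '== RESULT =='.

Work backward from the goal:
  through step 2 (drop(b5,rmD,left)): drop {free(left)}, keep {ball_in(b4,rmD)}, require {carry(b5,left), robot_in(rmD)}
    → {ball_in(b4,rmD), carry(b5,left), robot_in(rmD)}
  through step 1 (pick(b5,rmD,left)): drop {carry(b5,left)}, keep {ball_in(b4,rmD), robot_in(rmD)}, require {ball_in(b5,rmD), free(left), robot_in(rmD)}
    → {ball_in(b4,rmD), ball_in(b5,rmD), free(left), robot_in(rmD)}

== RESULT ==
["ball_in(b4,rmD)", "ball_in(b5,rmD)", "free(left)", "robot_in(rmD)"]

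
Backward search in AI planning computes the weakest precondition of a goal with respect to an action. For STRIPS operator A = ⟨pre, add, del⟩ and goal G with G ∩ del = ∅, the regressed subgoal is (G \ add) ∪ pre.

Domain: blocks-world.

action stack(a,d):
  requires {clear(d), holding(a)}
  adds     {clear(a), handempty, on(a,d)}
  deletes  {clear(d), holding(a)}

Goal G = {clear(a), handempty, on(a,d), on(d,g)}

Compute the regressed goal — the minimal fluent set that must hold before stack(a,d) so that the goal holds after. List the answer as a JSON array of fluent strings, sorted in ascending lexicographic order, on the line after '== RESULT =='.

Compute (G \ add) ∪ pre:
  G ∩ del = {}  (empty — regression defined)
  G \ add = {clear(a), handempty, on(a,d), on(d,g)} \ {clear(a), handempty, on(a,d)} = {on(d,g)}
  ∪ pre   = {on(d,g)} ∪ {clear(d), holding(a)}
          = {clear(d), holding(a), on(d,g)}

== RESULT ==
["clear(d)", "holding(a)", "on(d,g)"]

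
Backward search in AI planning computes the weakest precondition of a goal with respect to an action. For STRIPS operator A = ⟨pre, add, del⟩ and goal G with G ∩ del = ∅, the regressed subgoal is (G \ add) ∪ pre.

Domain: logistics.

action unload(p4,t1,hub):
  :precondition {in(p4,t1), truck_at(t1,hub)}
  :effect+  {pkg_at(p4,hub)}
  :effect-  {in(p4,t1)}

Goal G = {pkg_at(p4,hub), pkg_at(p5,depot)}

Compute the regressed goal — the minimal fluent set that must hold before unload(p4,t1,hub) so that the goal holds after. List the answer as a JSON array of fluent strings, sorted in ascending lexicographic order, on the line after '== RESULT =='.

Compute (G \ add) ∪ pre:
  G ∩ del = {}  (empty — regression defined)
  G \ add = {pkg_at(p4,hub), pkg_at(p5,depot)} \ {pkg_at(p4,hub)} = {pkg_at(p5,depot)}
  ∪ pre   = {pkg_at(p5,depot)} ∪ {in(p4,t1), truck_at(t1,hub)}
          = {in(p4,t1), pkg_at(p5,depot), truck_at(t1,hub)}

== RESULT ==
["in(p4,t1)", "pkg_at(p5,depot)", "truck_at(t1,hub)"]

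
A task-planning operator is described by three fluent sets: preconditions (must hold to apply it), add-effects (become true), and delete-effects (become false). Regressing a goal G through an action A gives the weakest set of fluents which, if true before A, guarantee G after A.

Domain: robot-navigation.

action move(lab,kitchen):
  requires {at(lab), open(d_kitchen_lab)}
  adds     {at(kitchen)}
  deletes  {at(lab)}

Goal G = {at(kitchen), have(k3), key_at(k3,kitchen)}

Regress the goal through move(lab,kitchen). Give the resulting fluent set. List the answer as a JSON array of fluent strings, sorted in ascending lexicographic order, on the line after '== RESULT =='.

Compute (G \ add) ∪ pre:
  G ∩ del = {}  (empty — regression defined)
  G \ add = {at(kitchen), have(k3), key_at(k3,kitchen)} \ {at(kitchen)} = {have(k3), key_at(k3,kitchen)}
  ∪ pre   = {have(k3), key_at(k3,kitchen)} ∪ {at(lab), open(d_kitchen_lab)}
          = {at(lab), have(k3), key_at(k3,kitchen), open(d_kitchen_lab)}

== RESULT ==
["at(lab)", "have(k3)", "key_at(k3,kitchen)", "open(d_kitchen_lab)"]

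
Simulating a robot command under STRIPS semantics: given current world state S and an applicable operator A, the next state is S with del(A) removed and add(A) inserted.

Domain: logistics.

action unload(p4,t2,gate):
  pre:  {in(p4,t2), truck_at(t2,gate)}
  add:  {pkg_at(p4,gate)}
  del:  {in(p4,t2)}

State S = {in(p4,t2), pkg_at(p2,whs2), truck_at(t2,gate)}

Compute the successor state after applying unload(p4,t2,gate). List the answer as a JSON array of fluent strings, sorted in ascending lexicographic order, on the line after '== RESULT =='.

Compute (S \ del) ∪ add:
  pre ⊆ S: {in(p4,t2), truck_at(t2,gate)} ⊆ S  — applicable
  S \ del = {pkg_at(p2,whs2), truck_at(t2,gate)}
  ∪ add   = {pkg_at(p2,whs2), pkg_at(p4,gate), truck_at(t2,gate)}

== RESULT ==
["pkg_at(p2,whs2)", "pkg_at(p4,gate)", "truck_at(t2,gate)"]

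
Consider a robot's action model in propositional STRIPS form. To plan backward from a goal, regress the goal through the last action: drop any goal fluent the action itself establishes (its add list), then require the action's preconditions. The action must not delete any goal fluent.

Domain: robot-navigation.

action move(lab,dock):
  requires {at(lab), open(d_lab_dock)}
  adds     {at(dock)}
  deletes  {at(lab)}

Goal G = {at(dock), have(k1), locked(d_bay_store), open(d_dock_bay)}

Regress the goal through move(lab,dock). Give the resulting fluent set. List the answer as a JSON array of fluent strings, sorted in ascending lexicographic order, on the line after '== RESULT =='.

Regress:
  G ∩ del = {}  (empty — regression defined)
  G \ add = {at(dock), have(k1), locked(d_bay_store), open(d_dock_bay)} \ {at(dock)} = {have(k1), locked(d_bay_store), open(d_dock_bay)}
  ∪ pre   = {have(k1), locked(d_bay_store), open(d_dock_bay)} ∪ {at(lab), open(d_lab_dock)}
          = {at(lab), have(k1), locked(d_bay_store), open(d_dock_bay), open(d_lab_dock)}

== RESULT ==
["at(lab)", "have(k1)", "locked(d_bay_store)", "open(d_dock_bay)", "open(d_lab_dock)"]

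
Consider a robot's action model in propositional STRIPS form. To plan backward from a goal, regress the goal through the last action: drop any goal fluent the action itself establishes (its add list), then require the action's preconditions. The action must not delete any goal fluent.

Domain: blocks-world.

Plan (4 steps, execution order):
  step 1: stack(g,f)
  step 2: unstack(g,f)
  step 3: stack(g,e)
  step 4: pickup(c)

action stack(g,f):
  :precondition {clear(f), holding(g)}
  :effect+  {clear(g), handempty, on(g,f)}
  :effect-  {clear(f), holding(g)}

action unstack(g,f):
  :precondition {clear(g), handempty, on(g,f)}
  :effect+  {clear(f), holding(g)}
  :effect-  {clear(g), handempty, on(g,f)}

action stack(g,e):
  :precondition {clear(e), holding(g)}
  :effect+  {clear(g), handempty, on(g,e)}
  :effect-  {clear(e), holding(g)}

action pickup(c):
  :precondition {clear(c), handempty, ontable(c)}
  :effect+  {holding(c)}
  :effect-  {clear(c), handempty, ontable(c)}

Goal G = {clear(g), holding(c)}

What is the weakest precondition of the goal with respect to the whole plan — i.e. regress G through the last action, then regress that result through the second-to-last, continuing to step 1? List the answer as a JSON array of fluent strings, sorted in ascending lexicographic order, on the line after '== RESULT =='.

Work backward from the goal:
  through step 4 (pickup(c)): drop {holding(c)}, keep {clear(g)}, require {clear(c), handempty, ontable(c)}
    → {clear(c), clear(g), handempty, ontable(c)}
  through step 3 (stack(g,e)): drop {clear(g), handempty}, keep {clear(c), ontable(c)}, require {clear(e), holding(g)}
    → {clear(c), clear(e), holding(g), ontable(c)}
  through step 2 (unstack(g,f)): drop {holding(g)}, keep {clear(c), clear(e), ontable(c)}, require {clear(g), handempty, on(g,f)}
    → {clear(c), clear(e), clear(g), handempty, on(g,f), ontable(c)}
  through step 1 (stack(g,f)): drop {clear(g), handempty, on(g,f)}, keep {clear(c), clear(e), ontable(c)}, require {clear(f), holding(g)}
    → {clear(c), clear(e), clear(f), holding(g), ontable(c)}

== RESULT ==
["clear(c)", "clear(e)", "clear(f)", "holding(g)", "ontable(c)"]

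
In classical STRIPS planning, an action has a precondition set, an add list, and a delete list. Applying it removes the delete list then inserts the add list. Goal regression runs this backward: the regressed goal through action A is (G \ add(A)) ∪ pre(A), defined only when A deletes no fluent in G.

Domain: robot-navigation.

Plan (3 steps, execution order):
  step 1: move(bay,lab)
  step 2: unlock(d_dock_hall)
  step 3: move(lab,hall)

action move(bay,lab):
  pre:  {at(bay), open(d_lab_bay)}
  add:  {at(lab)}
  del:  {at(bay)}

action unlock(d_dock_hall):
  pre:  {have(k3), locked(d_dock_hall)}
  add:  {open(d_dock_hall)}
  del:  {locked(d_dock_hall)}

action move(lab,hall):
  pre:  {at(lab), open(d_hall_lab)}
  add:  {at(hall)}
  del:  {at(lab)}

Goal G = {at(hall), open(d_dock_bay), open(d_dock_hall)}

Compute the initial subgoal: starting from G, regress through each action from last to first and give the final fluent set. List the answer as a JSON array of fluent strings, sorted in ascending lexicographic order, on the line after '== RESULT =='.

Regress step by step:
  through step 3 (move(lab,hall)): drop {at(hall)}, keep {open(d_dock_bay), open(d_dock_hall)}, require {at(lab), open(d_hall_lab)}
    → {at(lab), open(d_dock_bay), open(d_dock_hall), open(d_hall_lab)}
  through step 2 (unlock(d_dock_hall)): drop {open(d_dock_hall)}, keep {at(lab), open(d_dock_bay), open(d_hall_lab)}, require {have(k3), locked(d_dock_hall)}
    → {at(lab), have(k3), locked(d_dock_hall), open(d_dock_bay), open(d_hall_lab)}
  through step 1 (move(bay,lab)): drop {at(lab)}, keep {have(k3), locked(d_dock_hall), open(d_dock_bay), open(d_hall_lab)}, require {at(bay), open(d_lab_bay)}
    → {at(bay), have(k3), locked(d_dock_hall), open(d_dock_bay), open(d_hall_lab), open(d_lab_bay)}

== RESULT ==
["at(bay)", "have(k3)", "locked(d_dock_hall)", "open(d_dock_bay)", "open(d_hall_lab)", "open(d_lab_bay)"]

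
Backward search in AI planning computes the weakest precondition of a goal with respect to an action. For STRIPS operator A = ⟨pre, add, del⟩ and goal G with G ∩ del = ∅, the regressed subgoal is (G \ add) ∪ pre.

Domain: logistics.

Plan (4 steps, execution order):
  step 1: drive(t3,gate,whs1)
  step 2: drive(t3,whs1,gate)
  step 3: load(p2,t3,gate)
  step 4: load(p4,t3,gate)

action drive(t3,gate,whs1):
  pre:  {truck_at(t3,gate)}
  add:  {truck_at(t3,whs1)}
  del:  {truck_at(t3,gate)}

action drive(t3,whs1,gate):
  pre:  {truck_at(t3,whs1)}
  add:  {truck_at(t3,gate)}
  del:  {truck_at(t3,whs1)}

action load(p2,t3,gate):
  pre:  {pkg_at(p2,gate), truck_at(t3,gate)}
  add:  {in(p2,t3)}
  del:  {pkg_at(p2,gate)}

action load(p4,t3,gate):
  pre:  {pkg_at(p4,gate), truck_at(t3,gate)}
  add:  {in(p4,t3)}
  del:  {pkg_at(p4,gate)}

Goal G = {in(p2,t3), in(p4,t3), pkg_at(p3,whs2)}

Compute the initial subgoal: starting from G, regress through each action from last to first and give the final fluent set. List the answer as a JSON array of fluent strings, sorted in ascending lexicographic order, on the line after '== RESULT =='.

Work backward from the goal:
  through step 4 (load(p4,t3,gate)): drop {in(p4,t3)}, keep {in(p2,t3), pkg_at(p3,whs2)}, require {pkg_at(p4,gate), truck_at(t3,gate)}
    → {in(p2,t3), pkg_at(p3,whs2), pkg_at(p4,gate), truck_at(t3,gate)}
  through step 3 (load(p2,t3,gate)): drop {in(p2,t3)}, keep {pkg_at(p3,whs2), pkg_at(p4,gate), truck_at(t3,gate)}, require {pkg_at(p2,gate), truck_at(t3,gate)}
    → {pkg_at(p2,gate), pkg_at(p3,whs2), pkg_at(p4,gate), truck_at(t3,gate)}
  through step 2 (drive(t3,whs1,gate)): drop {truck_at(t3,gate)}, keep {pkg_at(p2,gate), pkg_at(p3,whs2), pkg_at(p4,gate)}, require {truck_at(t3,whs1)}
    → {pkg_at(p2,gate), pkg_at(p3,whs2), pkg_at(p4,gate), truck_at(t3,whs1)}
  through step 1 (drive(t3,gate,whs1)): drop {truck_at(t3,whs1)}, keep {pkg_at(p2,gate), pkg_at(p3,whs2), pkg_at(p4,gate)}, require {truck_at(t3,gate)}
    → {pkg_at(p2,gate), pkg_at(p3,whs2), pkg_at(p4,gate), truck_at(t3,gate)}

== RESULT ==
["pkg_at(p2,gate)", "pkg_at(p3,whs2)", "pkg_at(p4,gate)", "truck_at(t3,gate)"]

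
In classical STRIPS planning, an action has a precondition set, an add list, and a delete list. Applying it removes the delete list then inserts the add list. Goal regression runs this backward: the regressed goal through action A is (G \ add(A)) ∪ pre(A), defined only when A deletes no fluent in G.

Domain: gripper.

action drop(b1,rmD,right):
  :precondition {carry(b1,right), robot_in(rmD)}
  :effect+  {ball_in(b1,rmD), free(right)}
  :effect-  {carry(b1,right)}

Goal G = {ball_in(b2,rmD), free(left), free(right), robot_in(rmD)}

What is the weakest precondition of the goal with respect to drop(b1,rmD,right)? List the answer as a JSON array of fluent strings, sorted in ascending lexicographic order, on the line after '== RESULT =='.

Regress:
  G ∩ del = {}  (empty — regression defined)
  G \ add = {ball_in(b2,rmD), free(left), free(right), robot_in(rmD)} \ {ball_in(b1,rmD), free(right)} = {ball_in(b2,rmD), free(left), robot_in(rmD)}
  ∪ pre   = {ball_in(b2,rmD), free(left), robot_in(rmD)} ∪ {carry(b1,right), robot_in(rmD)}
          = {ball_in(b2,rmD), carry(b1,right), free(left), robot_in(rmD)}

== RESULT ==
["ball_in(b2,rmD)", "carry(b1,right)", "free(left)", "robot_in(rmD)"]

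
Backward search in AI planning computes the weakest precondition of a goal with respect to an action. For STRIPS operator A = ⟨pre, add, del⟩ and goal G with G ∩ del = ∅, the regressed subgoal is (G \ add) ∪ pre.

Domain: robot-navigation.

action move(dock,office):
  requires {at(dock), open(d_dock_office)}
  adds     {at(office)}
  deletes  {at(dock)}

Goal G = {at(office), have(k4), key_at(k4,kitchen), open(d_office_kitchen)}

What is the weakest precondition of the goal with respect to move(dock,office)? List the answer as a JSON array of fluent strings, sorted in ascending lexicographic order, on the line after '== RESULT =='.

Compute (G \ add) ∪ pre:
  G ∩ del = {}  (empty — regression defined)
  G \ add = {at(office), have(k4), key_at(k4,kitchen), open(d_office_kitchen)} \ {at(office)} = {have(k4), key_at(k4,kitchen), open(d_office_kitchen)}
  ∪ pre   = {have(k4), key_at(k4,kitchen), open(d_office_kitchen)} ∪ {at(dock), open(d_dock_office)}
          = {at(dock), have(k4), key_at(k4,kitchen), open(d_dock_office), open(d_office_kitchen)}

== RESULT ==
["at(dock)", "have(k4)", "key_at(k4,kitchen)", "open(d_dock_office)", "open(d_office_kitchen)"]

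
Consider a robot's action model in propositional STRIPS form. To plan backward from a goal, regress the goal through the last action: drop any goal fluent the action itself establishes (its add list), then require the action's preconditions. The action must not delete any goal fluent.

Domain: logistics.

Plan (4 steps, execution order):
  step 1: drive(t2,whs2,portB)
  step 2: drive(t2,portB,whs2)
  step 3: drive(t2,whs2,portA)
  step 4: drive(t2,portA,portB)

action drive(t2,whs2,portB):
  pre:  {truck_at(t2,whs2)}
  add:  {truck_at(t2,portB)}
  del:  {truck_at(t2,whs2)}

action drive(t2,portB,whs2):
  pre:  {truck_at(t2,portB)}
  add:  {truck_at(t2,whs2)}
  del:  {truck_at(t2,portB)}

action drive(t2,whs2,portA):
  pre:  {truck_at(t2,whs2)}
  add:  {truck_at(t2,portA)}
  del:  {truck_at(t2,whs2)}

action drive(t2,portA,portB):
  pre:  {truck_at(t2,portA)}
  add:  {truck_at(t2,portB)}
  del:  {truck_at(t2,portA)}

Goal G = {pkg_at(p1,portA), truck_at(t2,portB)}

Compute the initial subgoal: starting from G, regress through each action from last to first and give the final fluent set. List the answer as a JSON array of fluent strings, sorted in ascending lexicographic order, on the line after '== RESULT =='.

Work backward from the goal:
  through step 4 (drive(t2,portA,portB)): drop {truck_at(t2,portB)}, keep {pkg_at(p1,portA)}, require {truck_at(t2,portA)}
    → {pkg_at(p1,portA), truck_at(t2,portA)}
  through step 3 (drive(t2,whs2,portA)): drop {truck_at(t2,portA)}, keep {pkg_at(p1,portA)}, require {truck_at(t2,whs2)}
    → {pkg_at(p1,portA), truck_at(t2,whs2)}
  through step 2 (drive(t2,portB,whs2)): drop {truck_at(t2,whs2)}, keep {pkg_at(p1,portA)}, require {truck_at(t2,portB)}
    → {pkg_at(p1,portA), truck_at(t2,portB)}
  through step 1 (drive(t2,whs2,portB)): drop {truck_at(t2,portB)}, keep {pkg_at(p1,portA)}, require {truck_at(t2,whs2)}
    → {pkg_at(p1,portA), truck_at(t2,whs2)}

== RESULT ==
["pkg_at(p1,portA)", "truck_at(t2,whs2)"]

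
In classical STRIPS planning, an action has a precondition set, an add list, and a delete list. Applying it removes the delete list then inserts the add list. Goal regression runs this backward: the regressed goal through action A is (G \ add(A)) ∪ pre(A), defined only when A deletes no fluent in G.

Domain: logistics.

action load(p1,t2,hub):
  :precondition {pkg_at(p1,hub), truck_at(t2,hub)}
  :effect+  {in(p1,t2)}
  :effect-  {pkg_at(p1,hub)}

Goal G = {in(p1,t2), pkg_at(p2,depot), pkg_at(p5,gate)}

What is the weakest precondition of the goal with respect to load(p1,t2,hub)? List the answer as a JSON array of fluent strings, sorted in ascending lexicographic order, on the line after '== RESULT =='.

Regress:
  G ∩ del = {}  (empty — regression defined)
  G \ add = {in(p1,t2), pkg_at(p2,depot), pkg_at(p5,gate)} \ {in(p1,t2)} = {pkg_at(p2,depot), pkg_at(p5,gate)}
  ∪ pre   = {pkg_at(p2,depot), pkg_at(p5,gate)} ∪ {pkg_at(p1,hub), truck_at(t2,hub)}
          = {pkg_at(p1,hub), pkg_at(p2,depot), pkg_at(p5,gate), truck_at(t2,hub)}

== RESULT ==
["pkg_at(p1,hub)", "pkg_at(p2,depot)", "pkg_at(p5,gate)", "truck_at(t2,hub)"]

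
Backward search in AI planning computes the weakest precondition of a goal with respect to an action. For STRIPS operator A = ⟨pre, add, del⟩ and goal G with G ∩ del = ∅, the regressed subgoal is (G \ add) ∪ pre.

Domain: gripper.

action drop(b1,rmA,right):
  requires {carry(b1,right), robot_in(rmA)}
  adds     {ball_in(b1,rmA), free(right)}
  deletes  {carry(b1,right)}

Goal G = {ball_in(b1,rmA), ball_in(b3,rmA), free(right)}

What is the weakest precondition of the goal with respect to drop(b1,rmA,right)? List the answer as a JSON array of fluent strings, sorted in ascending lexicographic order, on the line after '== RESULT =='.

Regress:
  G ∩ del = {}  (empty — regression defined)
  G \ add = {ball_in(b1,rmA), ball_in(b3,rmA), free(right)} \ {ball_in(b1,rmA), free(right)} = {ball_in(b3,rmA)}
  ∪ pre   = {ball_in(b3,rmA)} ∪ {carry(b1,right), robot_in(rmA)}
          = {ball_in(b3,rmA), carry(b1,right), robot_in(rmA)}

== RESULT ==
["ball_in(b3,rmA)", "carry(b1,right)", "robot_in(rmA)"]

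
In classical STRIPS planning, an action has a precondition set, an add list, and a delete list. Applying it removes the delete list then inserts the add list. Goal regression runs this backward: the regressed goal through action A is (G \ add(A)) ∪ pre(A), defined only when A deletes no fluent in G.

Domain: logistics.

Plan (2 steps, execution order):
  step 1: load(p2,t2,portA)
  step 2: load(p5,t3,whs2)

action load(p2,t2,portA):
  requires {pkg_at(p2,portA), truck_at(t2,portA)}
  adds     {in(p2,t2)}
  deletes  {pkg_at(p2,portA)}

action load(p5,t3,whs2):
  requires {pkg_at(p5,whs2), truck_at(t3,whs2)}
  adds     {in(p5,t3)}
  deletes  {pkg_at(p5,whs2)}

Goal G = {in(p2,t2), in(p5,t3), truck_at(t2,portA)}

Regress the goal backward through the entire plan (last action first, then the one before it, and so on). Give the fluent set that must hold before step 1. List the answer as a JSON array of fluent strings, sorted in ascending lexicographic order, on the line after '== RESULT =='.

Regress step by step:
  through step 2 (load(p5,t3,whs2)): drop {in(p5,t3)}, keep {in(p2,t2), truck_at(t2,portA)}, require {pkg_at(p5,whs2), truck_at(t3,whs2)}
    → {in(p2,t2), pkg_at(p5,whs2), truck_at(t2,portA), truck_at(t3,whs2)}
  through step 1 (load(p2,t2,portA)): drop {in(p2,t2)}, keep {pkg_at(p5,whs2), truck_at(t2,portA), truck_at(t3,whs2)}, require {pkg_at(p2,portA), truck_at(t2,portA)}
    → {pkg_at(p2,portA), pkg_at(p5,whs2), truck_at(t2,portA), truck_at(t3,whs2)}

== RESULT ==
["pkg_at(p2,portA)", "pkg_at(p5,whs2)", "truck_at(t2,portA)", "truck_at(t3,whs2)"]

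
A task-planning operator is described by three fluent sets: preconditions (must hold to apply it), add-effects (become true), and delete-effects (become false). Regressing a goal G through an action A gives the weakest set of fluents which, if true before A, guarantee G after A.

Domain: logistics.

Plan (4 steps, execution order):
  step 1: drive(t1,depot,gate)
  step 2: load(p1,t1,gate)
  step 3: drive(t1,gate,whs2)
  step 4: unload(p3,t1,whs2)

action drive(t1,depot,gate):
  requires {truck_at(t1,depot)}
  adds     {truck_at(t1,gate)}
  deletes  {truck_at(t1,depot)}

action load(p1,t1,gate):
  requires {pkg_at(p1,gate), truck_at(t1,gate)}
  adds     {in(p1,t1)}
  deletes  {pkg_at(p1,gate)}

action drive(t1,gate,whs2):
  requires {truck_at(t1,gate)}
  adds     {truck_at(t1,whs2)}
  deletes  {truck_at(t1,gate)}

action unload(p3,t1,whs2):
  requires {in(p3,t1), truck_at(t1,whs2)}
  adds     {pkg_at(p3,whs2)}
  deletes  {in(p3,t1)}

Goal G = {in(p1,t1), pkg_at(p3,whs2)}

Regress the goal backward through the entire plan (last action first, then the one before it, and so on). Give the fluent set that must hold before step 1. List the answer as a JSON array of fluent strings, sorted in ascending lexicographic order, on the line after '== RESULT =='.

Work backward from the goal:
  through step 4 (unload(p3,t1,whs2)): drop {pkg_at(p3,whs2)}, keep {in(p1,t1)}, require {in(p3,t1), truck_at(t1,whs2)}
    → {in(p1,t1), in(p3,t1), truck_at(t1,whs2)}
  through step 3 (drive(t1,gate,whs2)): drop {truck_at(t1,whs2)}, keep {in(p1,t1), in(p3,t1)}, require {truck_at(t1,gate)}
    → {in(p1,t1), in(p3,t1), truck_at(t1,gate)}
  through step 2 (load(p1,t1,gate)): drop {in(p1,t1)}, keep {in(p3,t1), truck_at(t1,gate)}, require {pkg_at(p1,gate), truck_at(t1,gate)}
    → {in(p3,t1), pkg_at(p1,gate), truck_at(t1,gate)}
  through step 1 (drive(t1,depot,gate)): drop {truck_at(t1,gate)}, keep {in(p3,t1), pkg_at(p1,gate)}, require {truck_at(t1,depot)}
    → {in(p3,t1), pkg_at(p1,gate), truck_at(t1,depot)}

== RESULT ==
["in(p3,t1)", "pkg_at(p1,gate)", "truck_at(t1,depot)"]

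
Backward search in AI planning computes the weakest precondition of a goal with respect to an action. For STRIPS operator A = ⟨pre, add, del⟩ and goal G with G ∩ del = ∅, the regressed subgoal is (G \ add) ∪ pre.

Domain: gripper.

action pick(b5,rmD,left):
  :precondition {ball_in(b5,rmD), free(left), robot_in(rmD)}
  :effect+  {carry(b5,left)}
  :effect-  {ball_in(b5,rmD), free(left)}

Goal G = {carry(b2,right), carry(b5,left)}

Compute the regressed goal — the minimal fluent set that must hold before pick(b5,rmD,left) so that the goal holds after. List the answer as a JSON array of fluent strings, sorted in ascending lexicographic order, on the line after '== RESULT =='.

Regress:
  G ∩ del = {}  (empty — regression defined)
  G \ add = {carry(b2,right), carry(b5,left)} \ {carry(b5,left)} = {carry(b2,right)}
  ∪ pre   = {carry(b2,right)} ∪ {ball_in(b5,rmD), free(left), robot_in(rmD)}
          = {ball_in(b5,rmD), carry(b2,right), free(left), robot_in(rmD)}

== RESULT ==
["ball_in(b5,rmD)", "carry(b2,right)", "free(left)", "robot_in(rmD)"]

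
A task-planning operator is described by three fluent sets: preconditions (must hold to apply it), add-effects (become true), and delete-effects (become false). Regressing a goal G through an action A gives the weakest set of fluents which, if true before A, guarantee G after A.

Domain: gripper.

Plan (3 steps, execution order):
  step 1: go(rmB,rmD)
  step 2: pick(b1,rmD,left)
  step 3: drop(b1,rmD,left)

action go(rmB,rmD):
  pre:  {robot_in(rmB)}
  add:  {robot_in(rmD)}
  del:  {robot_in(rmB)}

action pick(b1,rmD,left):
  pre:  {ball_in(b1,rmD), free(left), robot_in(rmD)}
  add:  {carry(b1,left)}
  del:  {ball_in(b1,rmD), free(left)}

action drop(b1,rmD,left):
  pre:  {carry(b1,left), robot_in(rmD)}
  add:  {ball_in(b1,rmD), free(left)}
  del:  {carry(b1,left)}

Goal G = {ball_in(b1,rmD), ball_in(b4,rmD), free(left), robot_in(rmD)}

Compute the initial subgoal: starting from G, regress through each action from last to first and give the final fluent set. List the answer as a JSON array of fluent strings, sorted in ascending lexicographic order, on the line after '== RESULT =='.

Work backward from the goal:
  through step 3 (drop(b1,rmD,left)): drop {ball_in(b1,rmD), free(left)}, keep {ball_in(b4,rmD), robot_in(rmD)}, require {carry(b1,left), robot_in(rmD)}
    → {ball_in(b4,rmD), carry(b1,left), robot_in(rmD)}
  through step 2 (pick(b1,rmD,left)): drop {carry(b1,left)}, keep {ball_in(b4,rmD), robot_in(rmD)}, require {ball_in(b1,rmD), free(left), robot_in(rmD)}
    → {ball_in(b1,rmD), ball_in(b4,rmD), free(left), robot_in(rmD)}
  through step 1 (go(rmB,rmD)): drop {robot_in(rmD)}, keep {ball_in(b1,rmD), ball_in(b4,rmD), free(left)}, require {robot_in(rmB)}
    → {ball_in(b1,rmD), ball_in(b4,rmD), free(left), robot_in(rmB)}

== RESULT ==
["ball_in(b1,rmD)", "ball_in(b4,rmD)", "free(left)", "robot_in(rmB)"]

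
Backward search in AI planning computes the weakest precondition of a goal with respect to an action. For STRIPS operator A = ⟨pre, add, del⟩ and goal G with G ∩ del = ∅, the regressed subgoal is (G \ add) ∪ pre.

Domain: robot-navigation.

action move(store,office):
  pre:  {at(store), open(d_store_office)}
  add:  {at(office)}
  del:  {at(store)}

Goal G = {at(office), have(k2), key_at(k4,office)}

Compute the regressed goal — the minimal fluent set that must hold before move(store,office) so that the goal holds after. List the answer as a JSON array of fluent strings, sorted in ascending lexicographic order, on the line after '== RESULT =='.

Compute (G \ add) ∪ pre:
  G ∩ del = {}  (empty — regression defined)
  G \ add = {at(office), have(k2), key_at(k4,office)} \ {at(office)} = {have(k2), key_at(k4,office)}
  ∪ pre   = {have(k2), key_at(k4,office)} ∪ {at(store), open(d_store_office)}
          = {at(store), have(k2), key_at(k4,office), open(d_store_office)}

== RESULT ==
["at(store)", "have(k2)", "key_at(k4,office)", "open(d_store_office)"]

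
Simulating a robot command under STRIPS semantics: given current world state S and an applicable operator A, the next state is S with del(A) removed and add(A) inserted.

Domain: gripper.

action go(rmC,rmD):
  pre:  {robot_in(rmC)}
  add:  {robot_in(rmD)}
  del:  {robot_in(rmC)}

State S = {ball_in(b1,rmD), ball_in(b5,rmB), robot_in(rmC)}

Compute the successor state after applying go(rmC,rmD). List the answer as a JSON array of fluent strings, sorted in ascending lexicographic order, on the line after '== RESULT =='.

Compute (S \ del) ∪ add:
  pre ⊆ S: {robot_in(rmC)} ⊆ S  — applicable
  S \ del = {ball_in(b1,rmD), ball_in(b5,rmB)}
  ∪ add   = {ball_in(b1,rmD), ball_in(b5,rmB), robot_in(rmD)}

== RESULT ==
["ball_in(b1,rmD)", "ball_in(b5,rmB)", "robot_in(rmD)"]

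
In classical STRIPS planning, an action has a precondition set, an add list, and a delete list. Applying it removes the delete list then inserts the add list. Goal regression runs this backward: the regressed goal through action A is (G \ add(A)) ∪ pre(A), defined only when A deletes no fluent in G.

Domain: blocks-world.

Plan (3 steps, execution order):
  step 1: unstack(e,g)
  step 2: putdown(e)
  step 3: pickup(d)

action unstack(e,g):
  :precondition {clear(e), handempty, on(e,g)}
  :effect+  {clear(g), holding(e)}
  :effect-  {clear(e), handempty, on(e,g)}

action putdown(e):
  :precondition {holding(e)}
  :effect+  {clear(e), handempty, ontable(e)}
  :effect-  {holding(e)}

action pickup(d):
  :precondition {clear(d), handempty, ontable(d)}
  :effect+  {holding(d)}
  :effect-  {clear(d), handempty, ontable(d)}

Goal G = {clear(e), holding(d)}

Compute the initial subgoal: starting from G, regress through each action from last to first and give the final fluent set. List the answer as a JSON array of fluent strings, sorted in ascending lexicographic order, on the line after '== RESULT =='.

Work backward from the goal:
  through step 3 (pickup(d)): drop {holding(d)}, keep {clear(e)}, require {clear(d), handempty, ontable(d)}
    → {clear(d), clear(e), handempty, ontable(d)}
  through step 2 (putdown(e)): drop {clear(e), handempty}, keep {clear(d), ontable(d)}, require {holding(e)}
    → {clear(d), holding(e), ontable(d)}
  through step 1 (unstack(e,g)): drop {holding(e)}, keep {clear(d), ontable(d)}, require {clear(e), handempty, on(e,g)}
    → {clear(d), clear(e), handempty, on(e,g), ontable(d)}

== RESULT ==
["clear(d)", "clear(e)", "handempty", "on(e,g)", "ontable(d)"]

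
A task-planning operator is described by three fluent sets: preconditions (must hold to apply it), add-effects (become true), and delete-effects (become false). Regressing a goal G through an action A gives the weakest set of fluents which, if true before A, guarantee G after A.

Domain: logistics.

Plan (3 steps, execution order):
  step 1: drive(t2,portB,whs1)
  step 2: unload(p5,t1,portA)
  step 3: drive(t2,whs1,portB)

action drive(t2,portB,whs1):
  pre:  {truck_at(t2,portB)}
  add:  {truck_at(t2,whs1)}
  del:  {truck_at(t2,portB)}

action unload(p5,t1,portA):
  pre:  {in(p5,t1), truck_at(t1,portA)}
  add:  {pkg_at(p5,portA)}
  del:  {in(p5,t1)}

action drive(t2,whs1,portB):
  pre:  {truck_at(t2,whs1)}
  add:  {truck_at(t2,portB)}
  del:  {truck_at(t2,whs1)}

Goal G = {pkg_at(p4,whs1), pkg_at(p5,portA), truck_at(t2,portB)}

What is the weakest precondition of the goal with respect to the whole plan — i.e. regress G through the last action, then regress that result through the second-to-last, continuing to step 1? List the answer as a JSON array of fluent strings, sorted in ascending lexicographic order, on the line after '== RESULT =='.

Work backward from the goal:
  through step 3 (drive(t2,whs1,portB)): drop {truck_at(t2,portB)}, keep {pkg_at(p4,whs1), pkg_at(p5,portA)}, require {truck_at(t2,whs1)}
    → {pkg_at(p4,whs1), pkg_at(p5,portA), truck_at(t2,whs1)}
  through step 2 (unload(p5,t1,portA)): drop {pkg_at(p5,portA)}, keep {pkg_at(p4,whs1), truck_at(t2,whs1)}, require {in(p5,t1), truck_at(t1,portA)}
    → {in(p5,t1), pkg_at(p4,whs1), truck_at(t1,portA), truck_at(t2,whs1)}
  through step 1 (drive(t2,portB,whs1)): drop {truck_at(t2,whs1)}, keep {in(p5,t1), pkg_at(p4,whs1), truck_at(t1,portA)}, require {truck_at(t2,portB)}
    → {in(p5,t1), pkg_at(p4,whs1), truck_at(t1,portA), truck_at(t2,portB)}

== RESULT ==
["in(p5,t1)", "pkg_at(p4,whs1)", "truck_at(t1,portA)", "truck_at(t2,portB)"]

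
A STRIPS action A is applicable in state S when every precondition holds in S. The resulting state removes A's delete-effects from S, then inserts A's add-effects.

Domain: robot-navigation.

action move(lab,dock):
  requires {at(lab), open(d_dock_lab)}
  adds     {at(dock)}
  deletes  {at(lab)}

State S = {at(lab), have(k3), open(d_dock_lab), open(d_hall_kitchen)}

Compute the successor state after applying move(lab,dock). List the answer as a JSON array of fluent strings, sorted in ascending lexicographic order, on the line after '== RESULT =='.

Compute (S \ del) ∪ add:
  pre ⊆ S: {at(lab), open(d_dock_lab)} ⊆ S  — applicable
  S \ del = {have(k3), open(d_dock_lab), open(d_hall_kitchen)}
  ∪ add   = {at(dock), have(k3), open(d_dock_lab), open(d_hall_kitchen)}

== RESULT ==
["at(dock)", "have(k3)", "open(d_dock_lab)", "open(d_hall_kitchen)"]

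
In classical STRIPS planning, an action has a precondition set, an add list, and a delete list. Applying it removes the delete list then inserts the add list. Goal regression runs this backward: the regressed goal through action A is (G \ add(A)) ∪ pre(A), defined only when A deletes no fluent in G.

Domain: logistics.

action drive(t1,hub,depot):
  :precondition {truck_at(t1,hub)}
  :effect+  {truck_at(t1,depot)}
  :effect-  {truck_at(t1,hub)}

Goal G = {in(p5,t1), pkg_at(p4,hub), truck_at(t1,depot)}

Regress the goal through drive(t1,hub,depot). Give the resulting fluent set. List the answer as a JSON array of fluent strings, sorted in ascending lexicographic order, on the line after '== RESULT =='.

Compute (G \ add) ∪ pre:
  G ∩ del = {}  (empty — regression defined)
  G \ add = {in(p5,t1), pkg_at(p4,hub), truck_at(t1,depot)} \ {truck_at(t1,depot)} = {in(p5,t1), pkg_at(p4,hub)}
  ∪ pre   = {in(p5,t1), pkg_at(p4,hub)} ∪ {truck_at(t1,hub)}
          = {in(p5,t1), pkg_at(p4,hub), truck_at(t1,hub)}

== RESULT ==
["in(p5,t1)", "pkg_at(p4,hub)", "truck_at(t1,hub)"]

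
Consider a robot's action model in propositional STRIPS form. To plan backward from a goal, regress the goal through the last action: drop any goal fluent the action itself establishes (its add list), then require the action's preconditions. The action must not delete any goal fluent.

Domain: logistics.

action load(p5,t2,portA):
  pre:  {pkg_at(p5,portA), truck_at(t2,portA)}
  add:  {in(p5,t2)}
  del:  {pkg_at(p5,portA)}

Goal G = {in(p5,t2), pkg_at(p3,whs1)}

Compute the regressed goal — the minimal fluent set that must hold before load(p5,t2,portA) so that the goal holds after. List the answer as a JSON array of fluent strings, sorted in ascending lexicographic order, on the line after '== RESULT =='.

Compute (G \ add) ∪ pre:
  G ∩ del = {}  (empty — regression defined)
  G \ add = {in(p5,t2), pkg_at(p3,whs1)} \ {in(p5,t2)} = {pkg_at(p3,whs1)}
  ∪ pre   = {pkg_at(p3,whs1)} ∪ {pkg_at(p5,portA), truck_at(t2,portA)}
          = {pkg_at(p3,whs1), pkg_at(p5,portA), truck_at(t2,portA)}

== RESULT ==
["pkg_at(p3,whs1)", "pkg_at(p5,portA)", "truck_at(t2,portA)"]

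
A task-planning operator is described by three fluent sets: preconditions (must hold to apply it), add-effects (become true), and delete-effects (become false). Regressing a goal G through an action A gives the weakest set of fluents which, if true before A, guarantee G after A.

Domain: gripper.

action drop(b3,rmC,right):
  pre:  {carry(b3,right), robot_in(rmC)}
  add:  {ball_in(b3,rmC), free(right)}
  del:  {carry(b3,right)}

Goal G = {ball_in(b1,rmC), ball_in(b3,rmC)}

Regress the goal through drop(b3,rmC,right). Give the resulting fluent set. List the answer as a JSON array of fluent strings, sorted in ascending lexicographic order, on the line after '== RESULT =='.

Compute (G \ add) ∪ pre:
  G ∩ del = {}  (empty — regression defined)
  G \ add = {ball_in(b1,rmC), ball_in(b3,rmC)} \ {ball_in(b3,rmC), free(right)} = {ball_in(b1,rmC)}
  ∪ pre   = {ball_in(b1,rmC)} ∪ {carry(b3,right), robot_in(rmC)}
          = {ball_in(b1,rmC), carry(b3,right), robot_in(rmC)}

== RESULT ==
["ball_in(b1,rmC)", "carry(b3,right)", "robot_in(rmC)"]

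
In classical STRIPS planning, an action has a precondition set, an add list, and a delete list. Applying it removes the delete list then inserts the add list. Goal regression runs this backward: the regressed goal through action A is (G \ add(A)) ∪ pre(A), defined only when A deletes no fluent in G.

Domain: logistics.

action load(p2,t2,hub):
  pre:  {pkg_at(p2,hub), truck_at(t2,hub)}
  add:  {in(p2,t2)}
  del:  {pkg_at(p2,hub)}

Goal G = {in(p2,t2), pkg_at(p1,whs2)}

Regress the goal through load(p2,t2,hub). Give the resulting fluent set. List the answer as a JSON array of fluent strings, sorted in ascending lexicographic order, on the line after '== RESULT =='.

Compute (G \ add) ∪ pre:
  G ∩ del = {}  (empty — regression defined)
  G \ add = {in(p2,t2), pkg_at(p1,whs2)} \ {in(p2,t2)} = {pkg_at(p1,whs2)}
  ∪ pre   = {pkg_at(p1,whs2)} ∪ {pkg_at(p2,hub), truck_at(t2,hub)}
          = {pkg_at(p1,whs2), pkg_at(p2,hub), truck_at(t2,hub)}

== RESULT ==
["pkg_at(p1,whs2)", "pkg_at(p2,hub)", "truck_at(t2,hub)"]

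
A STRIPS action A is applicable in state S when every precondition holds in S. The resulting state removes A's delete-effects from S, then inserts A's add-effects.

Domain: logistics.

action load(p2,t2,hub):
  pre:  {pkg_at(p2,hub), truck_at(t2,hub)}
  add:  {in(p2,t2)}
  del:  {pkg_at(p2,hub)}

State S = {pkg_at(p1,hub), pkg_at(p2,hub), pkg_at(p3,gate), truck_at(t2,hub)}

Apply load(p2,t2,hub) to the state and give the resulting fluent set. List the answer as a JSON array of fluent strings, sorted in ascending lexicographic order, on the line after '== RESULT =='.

Compute (S \ del) ∪ add:
  pre ⊆ S: {pkg_at(p2,hub), truck_at(t2,hub)} ⊆ S  — applicable
  S \ del = {pkg_at(p1,hub), pkg_at(p3,gate), truck_at(t2,hub)}
  ∪ add   = {in(p2,t2), pkg_at(p1,hub), pkg_at(p3,gate), truck_at(t2,hub)}

== RESULT ==
["in(p2,t2)", "pkg_at(p1,hub)", "pkg_at(p3,gate)", "truck_at(t2,hub)"]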